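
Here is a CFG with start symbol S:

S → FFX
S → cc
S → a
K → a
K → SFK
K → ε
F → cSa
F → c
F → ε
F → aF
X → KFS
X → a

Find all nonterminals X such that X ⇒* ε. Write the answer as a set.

{F, K}

Directly nullable (have an ε-rule): {F, K}.
Not nullable: S, X — each has a terminal in every rule's right-hand side or depends on a non-nullable symbol.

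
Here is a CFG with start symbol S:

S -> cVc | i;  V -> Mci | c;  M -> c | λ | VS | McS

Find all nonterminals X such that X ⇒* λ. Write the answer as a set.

Directly nullable (have an ε-rule): {M}.
Not nullable: S, V — each has a terminal in every rule's right-hand side or depends on a non-nullable symbol.

{M}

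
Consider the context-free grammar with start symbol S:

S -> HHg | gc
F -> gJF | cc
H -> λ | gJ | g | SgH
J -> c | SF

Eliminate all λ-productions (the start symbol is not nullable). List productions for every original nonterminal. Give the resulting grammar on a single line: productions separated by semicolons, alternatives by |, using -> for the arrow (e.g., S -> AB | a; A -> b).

S -> g | Hg | gc | HHg; F -> cc | gJF; H -> g | Sg | gJ | SgH; J -> c | SF

Nullable set: {H}.
S -> HHg: H, H nullable, giving HHg | Hg | g.
Drop H -> λ.
H -> SgH: H nullable, giving Sg | SgH.
Unchanged (no nullable symbols): S -> gc; F -> cc; F -> gJF; H -> g; H -> gJ; J -> SF; J -> c.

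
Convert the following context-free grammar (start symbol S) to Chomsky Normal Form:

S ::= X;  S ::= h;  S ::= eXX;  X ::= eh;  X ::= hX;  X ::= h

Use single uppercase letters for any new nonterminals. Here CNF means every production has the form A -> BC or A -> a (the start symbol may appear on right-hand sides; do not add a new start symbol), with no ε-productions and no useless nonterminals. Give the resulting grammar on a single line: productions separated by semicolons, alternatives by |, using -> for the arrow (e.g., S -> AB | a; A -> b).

No ε-productions.
After unit-elimination: S -> h | eh | hX | eXX; X -> h | eh | hX.
TERM: introduce A -> e, B -> h and substitute in every rule of length ≥2.
BIN: S -> AXX becomes S -> AC, C -> XX.

S -> h | AB | AC | BX; A -> e; B -> h; C -> XX; X -> h | AB | BX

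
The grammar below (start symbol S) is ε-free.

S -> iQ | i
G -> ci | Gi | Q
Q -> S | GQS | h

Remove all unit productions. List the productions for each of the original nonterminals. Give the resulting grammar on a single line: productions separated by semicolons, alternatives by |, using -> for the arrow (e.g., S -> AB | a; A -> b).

S -> i | iQ; G -> h | i | Gi | ci | iQ | GQS; Q -> h | i | iQ | GQS

Unit productions: G->Q, Q->S.
Unit pairs (A ⇒* B via units): (G,Q), (G,S), (Q,S).
S: inherits non-unit rules of {S} → i | iQ.
G: inherits non-unit rules of {G, Q, S} → GQS | Gi | ci | h | i | iQ.
Q: inherits non-unit rules of {Q, S} → GQS | h | i | iQ.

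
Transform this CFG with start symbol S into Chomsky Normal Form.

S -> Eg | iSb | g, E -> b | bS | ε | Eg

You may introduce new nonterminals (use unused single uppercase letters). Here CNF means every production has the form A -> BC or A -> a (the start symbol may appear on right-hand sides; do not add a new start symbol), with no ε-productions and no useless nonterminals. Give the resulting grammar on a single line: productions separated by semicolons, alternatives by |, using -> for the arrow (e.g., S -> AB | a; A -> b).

Nullable: {E}; after ε-elimination: S -> g | Eg | iSb; E -> b | g | Eg | bS.
No unit productions to eliminate.
TERM: introduce B -> b, A -> g, C -> i and substitute in every rule of length ≥2.
BIN: S -> CSB becomes S -> CD, D -> SB.

S -> g | CD | EA; A -> g; B -> b; C -> i; D -> SB; E -> b | g | BS | EA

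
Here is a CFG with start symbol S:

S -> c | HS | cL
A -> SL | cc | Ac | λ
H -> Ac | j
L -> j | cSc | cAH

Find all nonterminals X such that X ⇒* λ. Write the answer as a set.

Directly nullable (have an ε-rule): {A}.
Not nullable: H, L, S — each has a terminal in every rule's right-hand side or depends on a non-nullable symbol.

{A}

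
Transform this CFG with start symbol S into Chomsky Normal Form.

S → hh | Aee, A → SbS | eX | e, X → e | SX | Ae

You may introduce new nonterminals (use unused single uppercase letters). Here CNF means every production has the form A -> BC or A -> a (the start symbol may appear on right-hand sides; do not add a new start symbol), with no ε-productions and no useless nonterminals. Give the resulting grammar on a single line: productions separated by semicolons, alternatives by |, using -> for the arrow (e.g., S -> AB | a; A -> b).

S -> AF | DD; A -> e | CX | SE; B -> b; C -> e; D -> h; E -> BS; F -> CC; X -> e | AC | SX

No ε-productions.
No unit productions to eliminate.
TERM: introduce B -> b, C -> e, D -> h and substitute in every rule of length ≥2.
BIN: A -> SBS becomes A -> SE, E -> BS; S -> ACC becomes S -> AF, F -> CC.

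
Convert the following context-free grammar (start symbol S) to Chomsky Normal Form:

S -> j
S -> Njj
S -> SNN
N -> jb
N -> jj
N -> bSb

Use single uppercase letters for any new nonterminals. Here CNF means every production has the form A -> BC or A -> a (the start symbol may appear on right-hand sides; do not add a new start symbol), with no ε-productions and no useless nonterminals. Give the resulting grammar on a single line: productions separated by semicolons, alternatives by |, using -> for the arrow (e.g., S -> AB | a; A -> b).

S -> j | ND | SE; A -> b; B -> j; C -> SA; D -> BB; E -> NN; N -> AC | BA | BB

No ε-productions.
No unit productions to eliminate.
TERM: introduce A -> b, B -> j and substitute in every rule of length ≥2.
BIN: N -> ASA becomes N -> AC, C -> SA; S -> NBB becomes S -> ND, D -> BB; S -> SNN becomes S -> SE, E -> NN.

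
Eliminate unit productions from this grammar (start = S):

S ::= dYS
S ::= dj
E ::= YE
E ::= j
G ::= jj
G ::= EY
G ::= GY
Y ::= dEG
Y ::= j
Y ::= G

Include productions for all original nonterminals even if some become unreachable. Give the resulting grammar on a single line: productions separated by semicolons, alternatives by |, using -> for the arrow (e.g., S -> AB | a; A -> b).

Unit productions: Y->G.
Unit pairs (A ⇒* B via units): (Y,G).
S: inherits non-unit rules of {S} → dYS | dj.
E: inherits non-unit rules of {E} → YE | j.
G: inherits non-unit rules of {G} → EY | GY | jj.
Y: inherits non-unit rules of {G, Y} → EY | GY | dEG | j | jj.

S -> dj | dYS; E -> j | YE; G -> EY | GY | jj; Y -> j | EY | GY | jj | dEG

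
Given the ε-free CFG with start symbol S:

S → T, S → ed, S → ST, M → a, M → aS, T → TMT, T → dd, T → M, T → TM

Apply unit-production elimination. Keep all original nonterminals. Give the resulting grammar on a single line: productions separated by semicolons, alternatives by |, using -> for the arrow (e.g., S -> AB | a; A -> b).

Unit productions: S->T, T->M.
Unit pairs (A ⇒* B via units): (S,M), (S,T), (T,M).
S: inherits non-unit rules of {M, S, T} → ST | TM | TMT | a | aS | dd | ed.
M: inherits non-unit rules of {M} → a | aS.
T: inherits non-unit rules of {M, T} → TM | TMT | a | aS | dd.

S -> a | ST | TM | aS | dd | ed | TMT; M -> a | aS; T -> a | TM | aS | dd | TMT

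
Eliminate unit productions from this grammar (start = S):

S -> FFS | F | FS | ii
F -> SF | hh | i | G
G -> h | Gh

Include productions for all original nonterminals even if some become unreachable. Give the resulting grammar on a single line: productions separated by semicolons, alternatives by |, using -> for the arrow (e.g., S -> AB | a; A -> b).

S -> h | i | FS | Gh | SF | hh | ii | FFS; F -> h | i | Gh | SF | hh; G -> h | Gh

Unit productions: F->G, S->F.
Unit pairs (A ⇒* B via units): (F,G), (S,F), (S,G).
S: inherits non-unit rules of {F, G, S} → FFS | FS | Gh | SF | h | hh | i | ii.
F: inherits non-unit rules of {F, G} → Gh | SF | h | hh | i.
G: inherits non-unit rules of {G} → Gh | h.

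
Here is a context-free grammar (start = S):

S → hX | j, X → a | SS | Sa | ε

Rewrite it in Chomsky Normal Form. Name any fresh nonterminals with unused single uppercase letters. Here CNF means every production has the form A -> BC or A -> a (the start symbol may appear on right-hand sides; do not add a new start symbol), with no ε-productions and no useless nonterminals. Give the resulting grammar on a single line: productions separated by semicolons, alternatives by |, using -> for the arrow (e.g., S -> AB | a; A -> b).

S -> h | j | AX; A -> h; B -> a; X -> a | SB | SS

Nullable: {X}; after ε-elimination: S -> h | j | hX; X -> a | SS | Sa.
No unit productions to eliminate.
TERM: introduce B -> a, A -> h and substitute in every rule of length ≥2.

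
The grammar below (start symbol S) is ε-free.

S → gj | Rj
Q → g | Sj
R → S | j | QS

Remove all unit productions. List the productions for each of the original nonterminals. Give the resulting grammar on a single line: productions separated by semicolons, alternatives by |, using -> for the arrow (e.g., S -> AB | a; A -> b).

S -> Rj | gj; Q -> g | Sj; R -> j | QS | Rj | gj

Unit productions: R->S.
Unit pairs (A ⇒* B via units): (R,S).
S: inherits non-unit rules of {S} → Rj | gj.
Q: inherits non-unit rules of {Q} → Sj | g.
R: inherits non-unit rules of {R, S} → QS | Rj | gj | j.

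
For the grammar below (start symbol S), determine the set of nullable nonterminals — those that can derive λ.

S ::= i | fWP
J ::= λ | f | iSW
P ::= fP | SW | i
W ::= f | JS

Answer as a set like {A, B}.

Directly nullable (have an ε-rule): {J}.
Not nullable: P, S, W — each has a terminal in every rule's right-hand side or depends on a non-nullable symbol.

{J}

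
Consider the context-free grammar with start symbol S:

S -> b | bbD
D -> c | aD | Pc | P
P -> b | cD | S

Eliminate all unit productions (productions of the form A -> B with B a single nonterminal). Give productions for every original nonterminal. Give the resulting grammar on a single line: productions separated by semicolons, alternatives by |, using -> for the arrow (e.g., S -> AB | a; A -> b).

Unit productions: D->P, P->S.
Unit pairs (A ⇒* B via units): (D,P), (D,S), (P,S).
S: inherits non-unit rules of {S} → b | bbD.
D: inherits non-unit rules of {D, P, S} → Pc | aD | b | bbD | c | cD.
P: inherits non-unit rules of {P, S} → b | bbD | cD.

S -> b | bbD; D -> b | c | Pc | aD | cD | bbD; P -> b | cD | bbD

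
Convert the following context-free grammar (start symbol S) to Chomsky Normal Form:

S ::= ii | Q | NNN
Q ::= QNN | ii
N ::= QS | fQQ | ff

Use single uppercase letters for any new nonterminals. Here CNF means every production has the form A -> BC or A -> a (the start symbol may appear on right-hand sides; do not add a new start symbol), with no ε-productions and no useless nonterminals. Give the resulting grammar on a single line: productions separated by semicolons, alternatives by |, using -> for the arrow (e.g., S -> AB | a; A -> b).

S -> BB | NE | QF; A -> f; B -> i; C -> QQ; D -> NN; E -> NN; F -> NN; N -> AA | AC | QS; Q -> BB | QD

No ε-productions.
After unit-elimination: S -> ii | NNN | QNN; N -> QS | ff | fQQ; Q -> ii | QNN.
TERM: introduce A -> f, B -> i and substitute in every rule of length ≥2.
BIN: N -> AQQ becomes N -> AC, C -> QQ; Q -> QNN becomes Q -> QD, D -> NN; S -> NNN becomes S -> NE, E -> NN; S -> QNN becomes S -> QF, F -> NN.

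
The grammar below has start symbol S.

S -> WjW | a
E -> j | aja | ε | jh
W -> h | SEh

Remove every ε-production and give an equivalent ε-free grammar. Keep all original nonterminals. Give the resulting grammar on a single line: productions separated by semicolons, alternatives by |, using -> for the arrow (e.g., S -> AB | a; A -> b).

S -> a | WjW; E -> j | jh | aja; W -> h | Sh | SEh

Nullable set: {E}.
Drop E -> ε.
W -> SEh: E nullable, giving SEh | Sh.
Unchanged (no nullable symbols): S -> WjW; S -> a; E -> aja; E -> j; E -> jh; W -> h.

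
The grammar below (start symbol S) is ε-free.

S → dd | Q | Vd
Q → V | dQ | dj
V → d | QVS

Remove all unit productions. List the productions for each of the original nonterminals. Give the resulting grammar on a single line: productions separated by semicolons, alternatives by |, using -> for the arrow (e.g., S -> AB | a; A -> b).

Unit productions: Q->V, S->Q.
Unit pairs (A ⇒* B via units): (Q,V), (S,Q), (S,V).
S: inherits non-unit rules of {Q, S, V} → QVS | Vd | d | dQ | dd | dj.
Q: inherits non-unit rules of {Q, V} → QVS | d | dQ | dj.
V: inherits non-unit rules of {V} → QVS | d.

S -> d | Vd | dQ | dd | dj | QVS; Q -> d | dQ | dj | QVS; V -> d | QVS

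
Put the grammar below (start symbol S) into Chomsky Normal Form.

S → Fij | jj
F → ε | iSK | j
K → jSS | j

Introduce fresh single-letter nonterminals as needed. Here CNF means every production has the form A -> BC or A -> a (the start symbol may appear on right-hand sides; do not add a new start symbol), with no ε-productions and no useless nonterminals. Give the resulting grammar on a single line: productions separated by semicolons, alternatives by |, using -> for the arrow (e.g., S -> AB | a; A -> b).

Nullable: {F}; after ε-elimination: S -> ij | jj | Fij; F -> j | iSK; K -> j | jSS.
No unit productions to eliminate.
TERM: introduce A -> i, B -> j and substitute in every rule of length ≥2.
BIN: F -> ASK becomes F -> AC, C -> SK; K -> BSS becomes K -> BD, D -> SS; S -> FAB becomes S -> FE, E -> AB.

S -> AB | BB | FE; A -> i; B -> j; C -> SK; D -> SS; E -> AB; F -> j | AC; K -> j | BD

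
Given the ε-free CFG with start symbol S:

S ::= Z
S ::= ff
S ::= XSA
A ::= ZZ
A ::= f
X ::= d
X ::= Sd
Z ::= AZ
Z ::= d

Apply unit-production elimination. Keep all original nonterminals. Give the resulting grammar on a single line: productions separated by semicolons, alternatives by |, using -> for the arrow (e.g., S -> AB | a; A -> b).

Unit productions: S->Z.
Unit pairs (A ⇒* B via units): (S,Z).
S: inherits non-unit rules of {S, Z} → AZ | XSA | d | ff.
A: inherits non-unit rules of {A} → ZZ | f.
X: inherits non-unit rules of {X} → Sd | d.
Z: inherits non-unit rules of {Z} → AZ | d.

S -> d | AZ | ff | XSA; A -> f | ZZ; X -> d | Sd; Z -> d | AZ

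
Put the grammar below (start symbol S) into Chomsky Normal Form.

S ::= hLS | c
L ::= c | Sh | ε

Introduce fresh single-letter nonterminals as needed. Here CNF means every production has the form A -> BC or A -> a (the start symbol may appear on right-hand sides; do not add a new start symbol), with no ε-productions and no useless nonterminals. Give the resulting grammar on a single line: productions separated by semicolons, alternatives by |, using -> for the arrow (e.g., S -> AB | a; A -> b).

Nullable: {L}; after ε-elimination: S -> c | hS | hLS; L -> c | Sh.
No unit productions to eliminate.
TERM: introduce A -> h and substitute in every rule of length ≥2.
BIN: S -> ALS becomes S -> AB, B -> LS.

S -> c | AB | AS; A -> h; B -> LS; L -> c | SA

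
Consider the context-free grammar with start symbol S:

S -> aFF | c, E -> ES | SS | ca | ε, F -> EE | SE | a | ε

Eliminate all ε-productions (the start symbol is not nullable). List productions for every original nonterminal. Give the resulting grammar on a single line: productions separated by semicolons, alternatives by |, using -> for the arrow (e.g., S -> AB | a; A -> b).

Nullable set: {E, F}.
S -> aFF: F, F nullable, giving a | aF | aFF.
Drop E -> ε.
E -> ES: E nullable, giving ES | S.
Drop F -> ε.
F -> EE: E, E nullable, giving E | EE.
F -> SE: E nullable, giving S | SE.
Unchanged (no nullable symbols): S -> c; E -> SS; E -> ca; F -> a.

S -> a | c | aF | aFF; E -> S | ES | SS | ca; F -> E | S | a | EE | SE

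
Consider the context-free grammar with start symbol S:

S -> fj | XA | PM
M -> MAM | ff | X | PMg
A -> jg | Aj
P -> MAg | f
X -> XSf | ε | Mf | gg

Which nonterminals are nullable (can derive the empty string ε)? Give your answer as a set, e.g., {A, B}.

Directly nullable (have an ε-rule): {X}.
M is nullable via M -> X (every symbol on the right is already known nullable).
Not nullable: A, P, S — each has a terminal in every rule's right-hand side or depends on a non-nullable symbol.

{M, X}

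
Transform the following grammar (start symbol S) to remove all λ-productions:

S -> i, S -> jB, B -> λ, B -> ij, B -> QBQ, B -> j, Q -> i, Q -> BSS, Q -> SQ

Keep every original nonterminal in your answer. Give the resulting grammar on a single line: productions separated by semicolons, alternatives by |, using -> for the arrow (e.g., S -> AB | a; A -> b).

Nullable set: {B}.
S -> jB: B nullable, giving j | jB.
Drop B -> λ.
B -> QBQ: B nullable, giving QBQ | QQ.
Q -> BSS: B nullable, giving BSS | SS.
Unchanged (no nullable symbols): S -> i; B -> ij; B -> j; Q -> SQ; Q -> i.

S -> i | j | jB; B -> j | QQ | ij | QBQ; Q -> i | SQ | SS | BSS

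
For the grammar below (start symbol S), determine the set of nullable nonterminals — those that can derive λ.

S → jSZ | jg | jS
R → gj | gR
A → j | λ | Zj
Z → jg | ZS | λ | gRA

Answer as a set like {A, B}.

Directly nullable (have an ε-rule): {A, Z}.
Not nullable: R, S — each has a terminal in every rule's right-hand side or depends on a non-nullable symbol.

{A, Z}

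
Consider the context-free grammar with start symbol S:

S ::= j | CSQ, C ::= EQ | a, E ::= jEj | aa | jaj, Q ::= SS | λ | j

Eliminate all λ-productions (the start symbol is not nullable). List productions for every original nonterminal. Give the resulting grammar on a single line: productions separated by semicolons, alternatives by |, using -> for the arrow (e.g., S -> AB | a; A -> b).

S -> j | CS | CSQ; C -> E | a | EQ; E -> aa | jEj | jaj; Q -> j | SS

Nullable set: {Q}.
S -> CSQ: Q nullable, giving CS | CSQ.
C -> EQ: Q nullable, giving E | EQ.
Drop Q -> λ.
Unchanged (no nullable symbols): S -> j; C -> a; E -> aa; E -> jEj; E -> jaj; Q -> SS; Q -> j.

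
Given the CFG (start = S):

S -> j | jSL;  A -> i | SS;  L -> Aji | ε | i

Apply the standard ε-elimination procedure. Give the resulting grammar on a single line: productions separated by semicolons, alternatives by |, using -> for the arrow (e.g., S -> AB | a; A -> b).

Nullable set: {L}.
S -> jSL: L nullable, giving jS | jSL.
Drop L -> ε.
Unchanged (no nullable symbols): S -> j; A -> SS; A -> i; L -> Aji; L -> i.

S -> j | jS | jSL; A -> i | SS; L -> i | Aji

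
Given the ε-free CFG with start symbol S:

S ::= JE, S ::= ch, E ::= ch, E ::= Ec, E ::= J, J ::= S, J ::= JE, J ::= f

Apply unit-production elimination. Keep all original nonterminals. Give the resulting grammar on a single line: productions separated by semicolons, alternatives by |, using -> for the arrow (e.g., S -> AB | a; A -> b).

Unit productions: E->J, J->S.
Unit pairs (A ⇒* B via units): (E,J), (E,S), (J,S).
S: inherits non-unit rules of {S} → JE | ch.
E: inherits non-unit rules of {E, J, S} → Ec | JE | ch | f.
J: inherits non-unit rules of {J, S} → JE | ch | f.

S -> JE | ch; E -> f | Ec | JE | ch; J -> f | JE | ch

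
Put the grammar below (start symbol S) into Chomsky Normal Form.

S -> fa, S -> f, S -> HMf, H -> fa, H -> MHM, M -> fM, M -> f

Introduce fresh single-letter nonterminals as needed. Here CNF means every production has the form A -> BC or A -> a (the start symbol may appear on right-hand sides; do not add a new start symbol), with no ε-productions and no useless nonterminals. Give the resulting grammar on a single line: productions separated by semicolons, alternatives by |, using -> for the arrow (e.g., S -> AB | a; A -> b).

No ε-productions.
No unit productions to eliminate.
TERM: introduce B -> a, A -> f and substitute in every rule of length ≥2.
BIN: H -> MHM becomes H -> MC, C -> HM; S -> HMA becomes S -> HD, D -> MA.

S -> f | AB | HD; A -> f; B -> a; C -> HM; D -> MA; H -> AB | MC; M -> f | AM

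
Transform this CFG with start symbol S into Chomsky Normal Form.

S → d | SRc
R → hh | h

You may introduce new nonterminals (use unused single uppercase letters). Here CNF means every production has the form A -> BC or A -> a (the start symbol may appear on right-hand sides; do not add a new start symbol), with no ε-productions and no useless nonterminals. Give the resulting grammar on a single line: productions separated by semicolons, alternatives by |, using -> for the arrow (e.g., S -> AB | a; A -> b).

No ε-productions.
No unit productions to eliminate.
TERM: introduce B -> c, A -> h and substitute in every rule of length ≥2.
BIN: S -> SRB becomes S -> SC, C -> RB.

S -> d | SC; A -> h; B -> c; C -> RB; R -> h | AA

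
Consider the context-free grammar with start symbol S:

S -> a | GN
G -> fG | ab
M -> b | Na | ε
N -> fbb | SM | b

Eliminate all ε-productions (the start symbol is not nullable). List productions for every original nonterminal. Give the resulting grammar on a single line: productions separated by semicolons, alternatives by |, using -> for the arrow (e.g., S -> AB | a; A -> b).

Nullable set: {M}.
Drop M -> ε.
N -> SM: M nullable, giving S | SM.
Unchanged (no nullable symbols): S -> GN; S -> a; G -> ab; G -> fG; M -> Na; M -> b; N -> b; N -> fbb.

S -> a | GN; G -> ab | fG; M -> b | Na; N -> S | b | SM | fbb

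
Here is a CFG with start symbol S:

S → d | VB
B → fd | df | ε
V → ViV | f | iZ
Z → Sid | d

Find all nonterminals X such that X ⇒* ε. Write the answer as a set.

{B}

Directly nullable (have an ε-rule): {B}.
Not nullable: S, V, Z — each has a terminal in every rule's right-hand side or depends on a non-nullable symbol.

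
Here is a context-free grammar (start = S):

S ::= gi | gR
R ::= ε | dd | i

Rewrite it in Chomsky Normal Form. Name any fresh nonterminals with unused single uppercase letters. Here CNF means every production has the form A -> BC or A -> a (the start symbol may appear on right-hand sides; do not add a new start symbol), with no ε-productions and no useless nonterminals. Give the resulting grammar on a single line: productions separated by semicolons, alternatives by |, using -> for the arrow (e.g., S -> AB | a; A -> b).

S -> g | BC | BR; A -> d; B -> g; C -> i; R -> i | AA

Nullable: {R}; after ε-elimination: S -> g | gR | gi; R -> i | dd.
No unit productions to eliminate.
TERM: introduce A -> d, B -> g, C -> i and substitute in every rule of length ≥2.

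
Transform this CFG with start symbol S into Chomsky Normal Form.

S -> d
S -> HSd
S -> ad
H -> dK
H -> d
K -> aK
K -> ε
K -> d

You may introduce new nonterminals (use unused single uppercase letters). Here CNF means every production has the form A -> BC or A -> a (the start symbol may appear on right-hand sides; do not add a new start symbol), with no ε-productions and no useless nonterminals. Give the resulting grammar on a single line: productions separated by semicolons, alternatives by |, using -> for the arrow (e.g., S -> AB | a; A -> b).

Nullable: {K}; after ε-elimination: S -> d | ad | HSd; H -> d | dK; K -> a | d | aK.
No unit productions to eliminate.
TERM: introduce B -> a, A -> d and substitute in every rule of length ≥2.
BIN: S -> HSA becomes S -> HC, C -> SA.

S -> d | BA | HC; A -> d; B -> a; C -> SA; H -> d | AK; K -> a | d | BK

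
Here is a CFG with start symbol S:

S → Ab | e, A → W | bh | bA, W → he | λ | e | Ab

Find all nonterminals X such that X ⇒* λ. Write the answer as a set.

{A, W}

Directly nullable (have an ε-rule): {W}.
A is nullable via A -> W (every symbol on the right is already known nullable).
Not nullable: S — each has a terminal in every rule's right-hand side or depends on a non-nullable symbol.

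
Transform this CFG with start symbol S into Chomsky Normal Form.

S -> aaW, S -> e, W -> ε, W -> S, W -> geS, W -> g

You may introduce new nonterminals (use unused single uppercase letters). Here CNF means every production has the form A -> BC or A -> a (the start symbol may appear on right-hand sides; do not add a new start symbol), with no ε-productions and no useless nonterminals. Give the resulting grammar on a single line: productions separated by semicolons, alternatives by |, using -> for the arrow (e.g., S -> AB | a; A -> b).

Nullable: {W}; after ε-elimination: S -> e | aa | aaW; W -> S | g | geS.
After unit-elimination: S -> e | aa | aaW; W -> e | g | aa | aaW | geS.
TERM: introduce A -> a, C -> e, B -> g and substitute in every rule of length ≥2.
BIN: S -> AAW becomes S -> AD, D -> AW; W -> AAW becomes W -> AE, E -> AW; W -> BCS becomes W -> BF, F -> CS.

S -> e | AA | AD; A -> a; B -> g; C -> e; D -> AW; E -> AW; F -> CS; W -> e | g | AA | AE | BF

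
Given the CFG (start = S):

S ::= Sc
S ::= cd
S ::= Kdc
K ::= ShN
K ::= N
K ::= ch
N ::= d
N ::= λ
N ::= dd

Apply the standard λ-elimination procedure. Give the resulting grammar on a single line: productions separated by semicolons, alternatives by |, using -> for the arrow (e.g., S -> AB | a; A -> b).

Nullable set: {K, N}.
S -> Kdc: K nullable, giving Kdc | dc.
K -> N: N nullable, giving N.
K -> ShN: N nullable, giving Sh | ShN.
Drop N -> λ.
Unchanged (no nullable symbols): S -> Sc; S -> cd; K -> ch; N -> d; N -> dd.

S -> Sc | cd | dc | Kdc; K -> N | Sh | ch | ShN; N -> d | dd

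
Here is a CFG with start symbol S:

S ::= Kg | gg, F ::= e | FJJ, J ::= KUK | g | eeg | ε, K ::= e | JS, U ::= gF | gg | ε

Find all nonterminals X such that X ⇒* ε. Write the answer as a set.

{J, U}

Directly nullable (have an ε-rule): {J, U}.
Not nullable: F, K, S — each has a terminal in every rule's right-hand side or depends on a non-nullable symbol.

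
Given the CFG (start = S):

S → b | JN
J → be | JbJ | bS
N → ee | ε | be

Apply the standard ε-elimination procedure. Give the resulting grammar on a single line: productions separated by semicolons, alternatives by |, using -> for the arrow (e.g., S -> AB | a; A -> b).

S -> J | b | JN; J -> bS | be | JbJ; N -> be | ee

Nullable set: {N}.
S -> JN: N nullable, giving J | JN.
Drop N -> ε.
Unchanged (no nullable symbols): S -> b; J -> JbJ; J -> bS; J -> be; N -> be; N -> ee.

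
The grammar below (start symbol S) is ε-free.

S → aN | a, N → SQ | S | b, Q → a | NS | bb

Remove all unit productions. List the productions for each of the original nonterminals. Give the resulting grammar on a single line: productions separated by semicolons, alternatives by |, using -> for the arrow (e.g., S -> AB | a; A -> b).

Unit productions: N->S.
Unit pairs (A ⇒* B via units): (N,S).
S: inherits non-unit rules of {S} → a | aN.
N: inherits non-unit rules of {N, S} → SQ | a | aN | b.
Q: inherits non-unit rules of {Q} → NS | a | bb.

S -> a | aN; N -> a | b | SQ | aN; Q -> a | NS | bb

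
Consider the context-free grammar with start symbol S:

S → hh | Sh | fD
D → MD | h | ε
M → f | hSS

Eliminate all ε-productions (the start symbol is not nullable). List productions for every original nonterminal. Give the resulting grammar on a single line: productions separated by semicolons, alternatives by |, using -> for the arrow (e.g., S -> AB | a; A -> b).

Nullable set: {D}.
S -> fD: D nullable, giving f | fD.
Drop D -> ε.
D -> MD: D nullable, giving M | MD.
Unchanged (no nullable symbols): S -> Sh; S -> hh; D -> h; M -> f; M -> hSS.

S -> f | Sh | fD | hh; D -> M | h | MD; M -> f | hSS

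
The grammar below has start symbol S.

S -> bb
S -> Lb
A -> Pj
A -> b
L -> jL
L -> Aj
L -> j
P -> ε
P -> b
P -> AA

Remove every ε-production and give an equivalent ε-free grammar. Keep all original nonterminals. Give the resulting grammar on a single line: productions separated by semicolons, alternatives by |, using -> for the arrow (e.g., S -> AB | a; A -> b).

S -> Lb | bb; A -> b | j | Pj; L -> j | Aj | jL; P -> b | AA

Nullable set: {P}.
A -> Pj: P nullable, giving Pj | j.
Drop P -> ε.
Unchanged (no nullable symbols): S -> Lb; S -> bb; A -> b; L -> Aj; L -> j; L -> jL; P -> AA; P -> b.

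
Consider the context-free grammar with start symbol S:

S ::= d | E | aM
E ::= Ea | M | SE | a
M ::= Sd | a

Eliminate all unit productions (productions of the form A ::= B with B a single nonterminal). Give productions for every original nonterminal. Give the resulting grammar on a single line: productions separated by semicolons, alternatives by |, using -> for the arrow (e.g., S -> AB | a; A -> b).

Unit productions: E->M, S->E.
Unit pairs (A ⇒* B via units): (E,M), (S,E), (S,M).
S: inherits non-unit rules of {E, M, S} → Ea | SE | Sd | a | aM | d.
E: inherits non-unit rules of {E, M} → Ea | SE | Sd | a.
M: inherits non-unit rules of {M} → Sd | a.

S -> a | d | Ea | SE | Sd | aM; E -> a | Ea | SE | Sd; M -> a | Sd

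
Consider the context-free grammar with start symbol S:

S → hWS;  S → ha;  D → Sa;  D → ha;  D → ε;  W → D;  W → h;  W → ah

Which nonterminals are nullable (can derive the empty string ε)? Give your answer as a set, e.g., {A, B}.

Directly nullable (have an ε-rule): {D}.
W is nullable via W -> D (every symbol on the right is already known nullable).
Not nullable: S — each has a terminal in every rule's right-hand side or depends on a non-nullable symbol.

{D, W}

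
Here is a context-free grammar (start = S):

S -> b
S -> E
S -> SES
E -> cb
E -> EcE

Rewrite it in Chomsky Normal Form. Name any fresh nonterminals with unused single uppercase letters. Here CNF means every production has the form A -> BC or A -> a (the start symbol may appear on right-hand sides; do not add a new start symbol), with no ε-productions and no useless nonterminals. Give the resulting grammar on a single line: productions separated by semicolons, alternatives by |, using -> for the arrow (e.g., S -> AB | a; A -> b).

S -> b | AB | ED | SF; A -> c; B -> b; C -> AE; D -> AE; E -> AB | EC; F -> ES

No ε-productions.
After unit-elimination: S -> b | cb | EcE | SES; E -> cb | EcE.
TERM: introduce B -> b, A -> c and substitute in every rule of length ≥2.
BIN: E -> EAE becomes E -> EC, C -> AE; S -> EAE becomes S -> ED, D -> AE; S -> SES becomes S -> SF, F -> ES.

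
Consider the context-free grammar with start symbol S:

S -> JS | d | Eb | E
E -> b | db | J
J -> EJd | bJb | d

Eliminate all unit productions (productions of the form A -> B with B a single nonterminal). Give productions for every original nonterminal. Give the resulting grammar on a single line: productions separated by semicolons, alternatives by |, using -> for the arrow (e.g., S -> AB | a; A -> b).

S -> b | d | Eb | JS | db | EJd | bJb; E -> b | d | db | EJd | bJb; J -> d | EJd | bJb

Unit productions: E->J, S->E.
Unit pairs (A ⇒* B via units): (E,J), (S,E), (S,J).
S: inherits non-unit rules of {E, J, S} → EJd | Eb | JS | b | bJb | d | db.
E: inherits non-unit rules of {E, J} → EJd | b | bJb | d | db.
J: inherits non-unit rules of {J} → EJd | bJb | d.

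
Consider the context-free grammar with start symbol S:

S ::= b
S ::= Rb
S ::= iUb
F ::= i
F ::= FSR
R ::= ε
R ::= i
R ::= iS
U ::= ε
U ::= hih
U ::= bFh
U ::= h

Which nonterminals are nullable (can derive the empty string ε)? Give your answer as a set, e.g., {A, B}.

{R, U}

Directly nullable (have an ε-rule): {R, U}.
Not nullable: F, S — each has a terminal in every rule's right-hand side or depends on a non-nullable symbol.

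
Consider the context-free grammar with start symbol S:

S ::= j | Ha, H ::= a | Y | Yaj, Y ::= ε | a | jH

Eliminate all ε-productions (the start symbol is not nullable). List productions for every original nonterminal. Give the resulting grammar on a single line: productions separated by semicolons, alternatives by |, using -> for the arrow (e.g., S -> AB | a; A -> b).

Nullable set: {H, Y}.
S -> Ha: H nullable, giving Ha | a.
H -> Y: Y nullable, giving Y.
H -> Yaj: Y nullable, giving Yaj | aj.
Drop Y -> ε.
Y -> jH: H nullable, giving j | jH.
Unchanged (no nullable symbols): S -> j; H -> a; Y -> a.

S -> a | j | Ha; H -> Y | a | aj | Yaj; Y -> a | j | jH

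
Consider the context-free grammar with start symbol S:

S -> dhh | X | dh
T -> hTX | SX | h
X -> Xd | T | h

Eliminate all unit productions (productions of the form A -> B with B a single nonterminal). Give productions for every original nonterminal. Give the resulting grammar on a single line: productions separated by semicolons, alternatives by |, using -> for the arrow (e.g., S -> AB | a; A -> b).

S -> h | SX | Xd | dh | dhh | hTX; T -> h | SX | hTX; X -> h | SX | Xd | hTX

Unit productions: S->X, X->T.
Unit pairs (A ⇒* B via units): (S,T), (S,X), (X,T).
S: inherits non-unit rules of {S, T, X} → SX | Xd | dh | dhh | h | hTX.
T: inherits non-unit rules of {T} → SX | h | hTX.
X: inherits non-unit rules of {T, X} → SX | Xd | h | hTX.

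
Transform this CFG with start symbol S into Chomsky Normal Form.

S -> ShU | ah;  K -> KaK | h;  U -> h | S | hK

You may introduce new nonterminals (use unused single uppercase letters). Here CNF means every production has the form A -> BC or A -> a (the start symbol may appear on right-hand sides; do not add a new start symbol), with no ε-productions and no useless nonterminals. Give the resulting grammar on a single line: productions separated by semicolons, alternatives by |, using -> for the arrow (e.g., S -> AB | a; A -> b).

No ε-productions.
After unit-elimination: S -> ah | ShU; K -> h | KaK; U -> h | ah | hK | ShU.
TERM: introduce A -> a, B -> h and substitute in every rule of length ≥2.
BIN: K -> KAK becomes K -> KC, C -> AK; S -> SBU becomes S -> SD, D -> BU; U -> SBU becomes U -> SE, E -> BU.

S -> AB | SD; A -> a; B -> h; C -> AK; D -> BU; E -> BU; K -> h | KC; U -> h | AB | BK | SE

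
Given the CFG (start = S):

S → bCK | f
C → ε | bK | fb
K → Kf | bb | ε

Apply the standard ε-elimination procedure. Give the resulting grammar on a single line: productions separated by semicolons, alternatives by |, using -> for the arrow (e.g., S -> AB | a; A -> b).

Nullable set: {C, K}.
S -> bCK: C, K nullable, giving b | bC | bCK | bK.
Drop C -> ε.
C -> bK: K nullable, giving b | bK.
Drop K -> ε.
K -> Kf: K nullable, giving Kf | f.
Unchanged (no nullable symbols): S -> f; C -> fb; K -> bb.

S -> b | f | bC | bK | bCK; C -> b | bK | fb; K -> f | Kf | bb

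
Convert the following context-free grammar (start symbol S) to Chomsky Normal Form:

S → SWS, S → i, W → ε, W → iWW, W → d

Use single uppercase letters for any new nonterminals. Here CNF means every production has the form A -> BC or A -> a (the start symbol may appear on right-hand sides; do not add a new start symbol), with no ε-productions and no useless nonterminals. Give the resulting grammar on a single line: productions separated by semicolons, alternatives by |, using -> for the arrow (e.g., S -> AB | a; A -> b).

S -> i | SB | SS; A -> i; B -> WS; C -> WW; W -> d | i | AC | AW

Nullable: {W}; after ε-elimination: S -> i | SS | SWS; W -> d | i | iW | iWW.
No unit productions to eliminate.
TERM: introduce A -> i and substitute in every rule of length ≥2.
BIN: S -> SWS becomes S -> SB, B -> WS; W -> AWW becomes W -> AC, C -> WW.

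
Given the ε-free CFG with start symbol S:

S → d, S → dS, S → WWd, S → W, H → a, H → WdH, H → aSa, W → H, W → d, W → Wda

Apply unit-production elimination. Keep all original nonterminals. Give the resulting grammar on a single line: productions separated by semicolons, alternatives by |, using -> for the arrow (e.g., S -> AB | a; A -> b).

Unit productions: S->W, W->H.
Unit pairs (A ⇒* B via units): (S,H), (S,W), (W,H).
S: inherits non-unit rules of {H, S, W} → WWd | WdH | Wda | a | aSa | d | dS.
H: inherits non-unit rules of {H} → WdH | a | aSa.
W: inherits non-unit rules of {H, W} → WdH | Wda | a | aSa | d.

S -> a | d | dS | WWd | WdH | Wda | aSa; H -> a | WdH | aSa; W -> a | d | WdH | Wda | aSa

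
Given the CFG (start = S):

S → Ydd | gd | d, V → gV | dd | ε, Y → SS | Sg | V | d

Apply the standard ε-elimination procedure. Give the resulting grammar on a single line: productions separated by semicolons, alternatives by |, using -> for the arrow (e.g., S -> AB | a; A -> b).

S -> d | dd | gd | Ydd; V -> g | dd | gV; Y -> V | d | SS | Sg

Nullable set: {V, Y}.
S -> Ydd: Y nullable, giving Ydd | dd.
Drop V -> ε.
V -> gV: V nullable, giving g | gV.
Y -> V: V nullable, giving V.
Unchanged (no nullable symbols): S -> d; S -> gd; V -> dd; Y -> SS; Y -> Sg; Y -> d.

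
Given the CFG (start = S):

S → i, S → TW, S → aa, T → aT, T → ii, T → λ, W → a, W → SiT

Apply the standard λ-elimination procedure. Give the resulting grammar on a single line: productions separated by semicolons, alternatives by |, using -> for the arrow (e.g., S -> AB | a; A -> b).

S -> W | i | TW | aa; T -> a | aT | ii; W -> a | Si | SiT

Nullable set: {T}.
S -> TW: T nullable, giving TW | W.
Drop T -> λ.
T -> aT: T nullable, giving a | aT.
W -> SiT: T nullable, giving Si | SiT.
Unchanged (no nullable symbols): S -> aa; S -> i; T -> ii; W -> a.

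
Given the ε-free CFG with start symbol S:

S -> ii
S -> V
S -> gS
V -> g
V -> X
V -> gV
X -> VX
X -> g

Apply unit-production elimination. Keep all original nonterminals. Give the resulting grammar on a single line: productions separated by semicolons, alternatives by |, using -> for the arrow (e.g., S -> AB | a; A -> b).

Unit productions: S->V, V->X.
Unit pairs (A ⇒* B via units): (S,V), (S,X), (V,X).
S: inherits non-unit rules of {S, V, X} → VX | g | gS | gV | ii.
V: inherits non-unit rules of {V, X} → VX | g | gV.
X: inherits non-unit rules of {X} → VX | g.

S -> g | VX | gS | gV | ii; V -> g | VX | gV; X -> g | VX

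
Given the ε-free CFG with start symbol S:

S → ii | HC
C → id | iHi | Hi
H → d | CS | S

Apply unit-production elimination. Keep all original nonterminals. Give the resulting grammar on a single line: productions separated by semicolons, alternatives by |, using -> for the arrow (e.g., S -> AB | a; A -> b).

Unit productions: H->S.
Unit pairs (A ⇒* B via units): (H,S).
S: inherits non-unit rules of {S} → HC | ii.
C: inherits non-unit rules of {C} → Hi | iHi | id.
H: inherits non-unit rules of {H, S} → CS | HC | d | ii.

S -> HC | ii; C -> Hi | id | iHi; H -> d | CS | HC | ii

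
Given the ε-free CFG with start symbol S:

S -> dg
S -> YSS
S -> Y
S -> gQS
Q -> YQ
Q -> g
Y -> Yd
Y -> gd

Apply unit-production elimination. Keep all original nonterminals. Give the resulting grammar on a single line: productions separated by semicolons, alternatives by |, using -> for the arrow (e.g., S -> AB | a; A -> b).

Unit productions: S->Y.
Unit pairs (A ⇒* B via units): (S,Y).
S: inherits non-unit rules of {S, Y} → YSS | Yd | dg | gQS | gd.
Q: inherits non-unit rules of {Q} → YQ | g.
Y: inherits non-unit rules of {Y} → Yd | gd.

S -> Yd | dg | gd | YSS | gQS; Q -> g | YQ; Y -> Yd | gd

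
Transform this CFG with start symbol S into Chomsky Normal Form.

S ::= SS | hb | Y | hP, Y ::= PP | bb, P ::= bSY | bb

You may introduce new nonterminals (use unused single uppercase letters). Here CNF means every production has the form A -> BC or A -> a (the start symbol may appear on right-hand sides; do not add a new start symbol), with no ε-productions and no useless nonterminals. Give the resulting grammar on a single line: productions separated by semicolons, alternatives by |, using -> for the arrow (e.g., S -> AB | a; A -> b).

S -> AA | BA | BP | PP | SS; A -> b; B -> h; C -> SY; P -> AA | AC; Y -> AA | PP

No ε-productions.
After unit-elimination: S -> PP | SS | bb | hP | hb; P -> bb | bSY; Y -> PP | bb.
TERM: introduce A -> b, B -> h and substitute in every rule of length ≥2.
BIN: P -> ASY becomes P -> AC, C -> SY.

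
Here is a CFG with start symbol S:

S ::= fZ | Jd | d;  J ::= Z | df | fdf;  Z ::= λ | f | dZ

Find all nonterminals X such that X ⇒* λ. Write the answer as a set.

Directly nullable (have an ε-rule): {Z}.
J is nullable via J -> Z (every symbol on the right is already known nullable).
Not nullable: S — each has a terminal in every rule's right-hand side or depends on a non-nullable symbol.

{J, Z}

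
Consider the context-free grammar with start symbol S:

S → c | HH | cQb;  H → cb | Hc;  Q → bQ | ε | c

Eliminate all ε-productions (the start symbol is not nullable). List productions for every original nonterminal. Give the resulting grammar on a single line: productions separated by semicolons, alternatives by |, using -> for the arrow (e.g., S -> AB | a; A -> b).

S -> c | HH | cb | cQb; H -> Hc | cb; Q -> b | c | bQ

Nullable set: {Q}.
S -> cQb: Q nullable, giving cQb | cb.
Drop Q -> ε.
Q -> bQ: Q nullable, giving b | bQ.
Unchanged (no nullable symbols): S -> HH; S -> c; H -> Hc; H -> cb; Q -> c.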